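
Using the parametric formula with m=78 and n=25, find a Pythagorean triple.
(5459, 3900, 6709)

Euclid's formula: a = m² - n², b = 2mn, c = m² + n²
m = 78, n = 25
a = 78² - 25² = 6084 - 625 = 5459
b = 2 × 78 × 25 = 3900
c = 78² + 25² = 6084 + 625 = 6709
Verification: 5459² + 3900² = 29800681 + 15210000 = 45010681 = 6709² ✓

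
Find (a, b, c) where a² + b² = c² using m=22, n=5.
(459, 220, 509)

Euclid's formula: a = m² - n², b = 2mn, c = m² + n²
m = 22, n = 5
a = 22² - 5² = 484 - 25 = 459
b = 2 × 22 × 5 = 220
c = 22² + 5² = 484 + 25 = 509
Verification: 459² + 220² = 210681 + 48400 = 259081 = 509² ✓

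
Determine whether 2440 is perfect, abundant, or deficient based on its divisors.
abundant

Proper divisors of 2440: sum = 1 + 2 + 4 + 5 + 8 + 10 + 20 + 40 + 61 + 122 + 244 + 305 + 488 + 610 + 1220 = 3140
Since 3140 > 2440, 2440 is abundant.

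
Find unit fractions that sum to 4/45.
1/12 + 1/180

Greedy algorithm:
4/45: ceiling(45/4) = 12, use 1/12
1/180: ceiling(180/1) = 180, use 1/180
Result: 4/45 = 1/12 + 1/180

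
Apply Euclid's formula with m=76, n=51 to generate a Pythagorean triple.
(3175, 7752, 8377)

Euclid's formula: a = m² - n², b = 2mn, c = m² + n²
m = 76, n = 51
a = 76² - 51² = 5776 - 2601 = 3175
b = 2 × 76 × 51 = 7752
c = 76² + 51² = 5776 + 2601 = 8377
Verification: 3175² + 7752² = 10080625 + 60093504 = 70174129 = 8377² ✓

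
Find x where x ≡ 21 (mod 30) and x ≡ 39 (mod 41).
531

Using Chinese Remainder Theorem:
M = 30 × 41 = 1230
M1 = 41, M2 = 30
y1 = 41^(-1) mod 30 = 11
y2 = 30^(-1) mod 41 = 26
x = (21×41×11 + 39×30×26) mod 1230 = 531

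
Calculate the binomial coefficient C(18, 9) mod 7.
5

Using Lucas' theorem:
Write n=18 and k=9 in base 7:
n in base 7: [2, 4]
k in base 7: [1, 2]
C(18,9) mod 7 = ∏ C(n_i, k_i) mod 7
Digit binomials (mod 7): C(2,1) = 2; C(4,2) = 6
Product: 2 × 6 = 12 ≡ 5 (mod 7)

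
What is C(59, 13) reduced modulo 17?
0

Using Lucas' theorem:
Write n=59 and k=13 in base 17:
n in base 17: [3, 8]
k in base 17: [0, 13]
C(59,13) mod 17 = ∏ C(n_i, k_i) mod 17
Digit binomials (mod 17): C(3,0) = 1; C(8,13) = 0 (k_i > n_i)
Product: 1 × 0 = 0 ≡ 0 (mod 17)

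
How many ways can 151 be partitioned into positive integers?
45060624582

p(n) counts ways to write n as a sum of positive integers (order ignored).
Euler's pentagonal recurrence: p(k) = p(k-1) + p(k-2) - p(k-5) - p(k-7) + p(k-12) + p(k-15) - ... (offsets j(3j∓1)/2, signs ++--, p(0)=1, p(<0)=0).
DP table for k = 0..150: p(0)=1, p(1)=1, p(2)=2, p(3)=3, p(4)=5, p(5)=7, p(6)=11, p(7)=15, p(8)=22, p(9)=30, p(10)=42, p(11)=56, p(12)=77, p(13)=101, p(14)=135, p(15)=176, p(16)=231, p(17)=297, p(18)=385, p(19)=490, p(20)=627, p(21)=792, p(22)=1002, p(23)=1255, p(24)=1575, p(25)=1958, p(26)=2436, p(27)=3010, p(28)=3718, p(29)=4565, p(30)=5604, p(31)=6842, p(32)=8349, p(33)=10143, p(34)=12310, p(35)=14883, p(36)=17977, p(37)=21637, p(38)=26015, p(39)=31185, p(40)=37338, p(41)=44583, p(42)=53174, p(43)=63261, p(44)=75175, p(45)=89134, p(46)=105558, p(47)=124754, p(48)=147273, p(49)=173525, p(50)=204226, p(51)=239943, p(52)=281589, p(53)=329931, p(54)=386155, p(55)=451276, p(56)=526823, p(57)=614154, p(58)=715220, p(59)=831820, p(60)=966467, p(61)=1121505, p(62)=1300156, p(63)=1505499, p(64)=1741630, p(65)=2012558, p(66)=2323520, p(67)=2679689, p(68)=3087735, p(69)=3554345, p(70)=4087968, p(71)=4697205, p(72)=5392783, p(73)=6185689, p(74)=7089500, p(75)=8118264, p(76)=9289091, p(77)=10619863, p(78)=12132164, p(79)=13848650, p(80)=15796476, p(81)=18004327, p(82)=20506255, p(83)=23338469, p(84)=26543660, p(85)=30167357, p(86)=34262962, p(87)=38887673, p(88)=44108109, p(89)=49995925, p(90)=56634173, p(91)=64112359, p(92)=72533807, p(93)=82010177, p(94)=92669720, p(95)=104651419, p(96)=118114304, p(97)=133230930, p(98)=150198136, p(99)=169229875, p(100)=190569292, p(101)=214481126, p(102)=241265379, p(103)=271248950, p(104)=304801365, p(105)=342325709, p(106)=384276336, p(107)=431149389, p(108)=483502844, p(109)=541946240, p(110)=607163746, p(111)=679903203, p(112)=761002156, p(113)=851376628, p(114)=952050665, p(115)=1064144451, p(116)=1188908248, p(117)=1327710076, p(118)=1482074143, p(119)=1653668665, p(120)=1844349560, p(121)=2056148051, p(122)=2291320912, p(123)=2552338241, p(124)=2841940500, p(125)=3163127352, p(126)=3519222692, p(127)=3913864295, p(128)=4351078600, p(129)=4835271870, p(130)=5371315400, p(131)=5964539504, p(132)=6620830889, p(133)=7346629512, p(134)=8149040695, p(135)=9035836076, p(136)=10015581680, p(137)=11097645016, p(138)=12292341831, p(139)=13610949895, p(140)=15065878135, p(141)=16670689208, p(142)=18440293320, p(143)=20390982757, p(144)=22540654445, p(145)=24908858009, p(146)=27517052599, p(147)=30388671978, p(148)=33549419497, p(149)=37027355200, p(150)=40853235313.
Final step: p(151) = p(150) + p(149) - p(146) - p(144) + p(139) + p(136) - p(129) - p(125) + p(116) + p(111) - p(100) - p(94) + p(81) + p(74) - p(59) - p(51) + p(34) + p(25) - p(6)
= 40853235313 + 37027355200 - 27517052599 - 22540654445 + 13610949895 + 10015581680 - 4835271870 - 3163127352 + 1188908248 + 679903203 - 190569292 - 92669720 + 18004327 + 7089500 - 831820 - 239943 + 12310 + 1958 - 11
= 45060624582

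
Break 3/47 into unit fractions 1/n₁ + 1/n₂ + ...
1/16 + 1/752

Greedy algorithm:
3/47: ceiling(47/3) = 16, use 1/16
1/752: ceiling(752/1) = 752, use 1/752
Result: 3/47 = 1/16 + 1/752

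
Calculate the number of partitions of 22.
1002

p(n) counts ways to write n as a sum of positive integers (order ignored).
Euler's pentagonal recurrence: p(k) = p(k-1) + p(k-2) - p(k-5) - p(k-7) + p(k-12) + p(k-15) - ... (offsets j(3j∓1)/2, signs ++--, p(0)=1, p(<0)=0).
DP table for k = 0..21: p(0)=1, p(1)=1, p(2)=2, p(3)=3, p(4)=5, p(5)=7, p(6)=11, p(7)=15, p(8)=22, p(9)=30, p(10)=42, p(11)=56, p(12)=77, p(13)=101, p(14)=135, p(15)=176, p(16)=231, p(17)=297, p(18)=385, p(19)=490, p(20)=627, p(21)=792.
Final step: p(22) = p(21) + p(20) - p(17) - p(15) + p(10) + p(7) - p(0)
= 792 + 627 - 297 - 176 + 42 + 15 - 1
= 1002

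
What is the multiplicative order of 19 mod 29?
28

29 is prime, so ord(19) divides φ(29) = 28.
Divisors of 28: 1, 2, 4, 7, 14, 28.
Repeated squaring: 19^1 ≡ 19, 19^2 ≡ 13, 19^4 ≡ 24, 19^8 ≡ 25, 19^16 ≡ 16 (mod 29).
Test 19^d mod 29 for each divisor d in increasing order:
19^1 ≡ 19
19^2 ≡ 13
19^4 ≡ 24
19^7 = 19^4·19^2·19^1 ≡ 12
19^14 = 19^8·19^4·19^2 ≡ 28
19^28 = 19^16·19^8·19^4 ≡ 1  ← first divisor giving 1
The order is 28.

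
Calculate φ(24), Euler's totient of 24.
8

24 = 2^3 × 3
φ(n) = n × ∏(1 - 1/p) for each prime p dividing n
φ(24) = 24 × (1 - 1/2) × (1 - 1/3) = 8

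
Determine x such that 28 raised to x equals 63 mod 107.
103

Baby-step giant-step with step n = ⌈√107⌉ = 11.
Baby steps 28^j mod 107 (j:value) for j=0..10: 0:1, 1:28, 2:35, 3:17, 4:48, 5:60, 6:75, 7:67, 8:57, 9:98, 10:69.
Giant-step multiplier: 28^(-11) ≡ 28^(106-11) = 28^95 ≡ 18 (mod 107).
Giant steps γ_i = 63·18^i mod 107: γ_0=63, γ_1=64, γ_2=82, γ_3=85, γ_4=32, γ_5=41, γ_6=96, γ_7=16, γ_8=74, γ_9=48 (in table at j=4).
x = i·n + j = 9·11 + 4 = 103.
Check: 28^103 ≡ 63 (mod 107).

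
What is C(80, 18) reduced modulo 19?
0

Using Lucas' theorem:
Write n=80 and k=18 in base 19:
n in base 19: [4, 4]
k in base 19: [0, 18]
C(80,18) mod 19 = ∏ C(n_i, k_i) mod 19
Digit binomials (mod 19): C(4,0) = 1; C(4,18) = 0 (k_i > n_i)
Product: 1 × 0 = 0 ≡ 0 (mod 19)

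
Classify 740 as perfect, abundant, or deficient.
abundant

Proper divisors of 740: sum = 1 + 2 + 4 + 5 + 10 + 20 + 37 + 74 + 148 + 185 + 370 = 856
Since 856 > 740, 740 is abundant.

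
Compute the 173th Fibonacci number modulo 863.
556

Matrix identity: Q^n = [[F_(n+1), F_n], [F_n, F_(n-1)]] with Q = [[1,1],[1,0]].
n = 173 = 10101101₂. Square-and-multiply, entries mod 863:
Q^1 = [[1,1],[1,0]]
Q^2 = (Q^1)² = [[2,1],[1,1]]
Q^5 = (Q^2)²·Q = [[8,5],[5,3]]
Q^10 = (Q^5)² = [[89,55],[55,34]]
Q^21 = (Q^10)²·Q = [[451,590],[590,724]]
Q^43 = (Q^21)²·Q = [[305,44],[44,261]]
Q^86 = (Q^43)² = [[31,740],[740,154]]
Q^173 = (Q^86)²·Q = [[239,556],[556,546]]
F_173 mod 863 = Q^173[0][1] = 556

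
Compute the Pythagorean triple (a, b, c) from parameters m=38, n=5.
(1419, 380, 1469)

Euclid's formula: a = m² - n², b = 2mn, c = m² + n²
m = 38, n = 5
a = 38² - 5² = 1444 - 25 = 1419
b = 2 × 38 × 5 = 380
c = 38² + 5² = 1444 + 25 = 1469
Verification: 1419² + 380² = 2013561 + 144400 = 2157961 = 1469² ✓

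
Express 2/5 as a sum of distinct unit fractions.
1/3 + 1/15

Greedy algorithm:
2/5: ceiling(5/2) = 3, use 1/3
1/15: ceiling(15/1) = 15, use 1/15
Result: 2/5 = 1/3 + 1/15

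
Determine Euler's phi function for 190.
72

190 = 2 × 5 × 19
φ(n) = n × ∏(1 - 1/p) for each prime p dividing n
φ(190) = 190 × (1 - 1/2) × (1 - 1/5) × (1 - 1/19) = 72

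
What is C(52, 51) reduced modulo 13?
0

Using Lucas' theorem:
Write n=52 and k=51 in base 13:
n in base 13: [4, 0]
k in base 13: [3, 12]
C(52,51) mod 13 = ∏ C(n_i, k_i) mod 13
Digit binomials (mod 13): C(4,3) = 4; C(0,12) = 0 (k_i > n_i)
Product: 4 × 0 = 0 ≡ 0 (mod 13)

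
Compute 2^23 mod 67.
7

Repeated squaring. Binary of 23 = 10111.
2^1 ≡ 2 (mod 67); 2^2 ≡ 4 (mod 67); 2^4 ≡ 16 (mod 67); 2^8 ≡ 55 (mod 67); 2^16 ≡ 10 (mod 67)
2^23 = 2^1 × 2^2 × 2^4 × 2^16 ≡ 7 (mod 67)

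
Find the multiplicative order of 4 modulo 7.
3

7 is prime, so ord(4) divides φ(7) = 6.
Divisors of 6: 1, 2, 3, 6.
Repeated squaring: 4^1 ≡ 4, 4^2 ≡ 2, 4^4 ≡ 4 (mod 7).
Test 4^d mod 7 for each divisor d in increasing order:
4^1 ≡ 4
4^2 ≡ 2
4^3 = 4^2·4^1 ≡ 1  ← first divisor giving 1
The order is 3.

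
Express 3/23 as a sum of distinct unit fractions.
1/8 + 1/184

Greedy algorithm:
3/23: ceiling(23/3) = 8, use 1/8
1/184: ceiling(184/1) = 184, use 1/184
Result: 3/23 = 1/8 + 1/184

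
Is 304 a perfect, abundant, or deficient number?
abundant

Proper divisors of 304: sum = 1 + 2 + 4 + 8 + 16 + 19 + 38 + 76 + 152 = 316
Since 316 > 304, 304 is abundant.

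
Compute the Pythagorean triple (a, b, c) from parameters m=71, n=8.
(4977, 1136, 5105)

Euclid's formula: a = m² - n², b = 2mn, c = m² + n²
m = 71, n = 8
a = 71² - 8² = 5041 - 64 = 4977
b = 2 × 71 × 8 = 1136
c = 71² + 8² = 5041 + 64 = 5105
Verification: 4977² + 1136² = 24770529 + 1290496 = 26061025 = 5105² ✓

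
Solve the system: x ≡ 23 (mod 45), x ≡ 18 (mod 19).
113

Using Chinese Remainder Theorem:
M = 45 × 19 = 855
M1 = 19, M2 = 45
y1 = 19^(-1) mod 45 = 19
y2 = 45^(-1) mod 19 = 11
x = (23×19×19 + 18×45×11) mod 855 = 113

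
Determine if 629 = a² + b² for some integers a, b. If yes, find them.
2² + 25² (a=2, b=25)

Factorization: 629 = 17 × 37
By Fermat: n is sum of two squares iff every prime p ≡ 3 (mod 4) appears to even power.
All primes ≡ 3 (mod 4) appear to even power.
Search a = 0, 1, 2, … for 629 - a² a perfect square: first hit at a = 2: 629 - 4 = 625 = 25².
629 = 2² + 25² = 4 + 625 ✓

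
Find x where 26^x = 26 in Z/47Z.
1

Baby-step giant-step with step n = ⌈√47⌉ = 7.
Baby steps 26^j mod 47 (j:value) for j=0..6: 0:1, 1:26, 2:18, 3:45, 4:42, 5:11, 6:4.
h = 26 is already in the table at j=1, so x = 1.
Check: 26^1 ≡ 26 (mod 47).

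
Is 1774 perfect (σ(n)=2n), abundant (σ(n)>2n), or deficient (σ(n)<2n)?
deficient

Proper divisors of 1774: sum = 1 + 2 + 887 = 890
Since 890 < 1774, 1774 is deficient.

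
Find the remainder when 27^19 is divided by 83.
16

Repeated squaring. Binary of 19 = 10011.
27^1 ≡ 27 (mod 83); 27^2 ≡ 65 (mod 83); 27^4 ≡ 75 (mod 83); 27^8 ≡ 64 (mod 83); 27^16 ≡ 29 (mod 83)
27^19 = 27^1 × 27^2 × 27^16 ≡ 16 (mod 83)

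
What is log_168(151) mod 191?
163

Baby-step giant-step with step n = ⌈√191⌉ = 14.
Baby steps 168^j mod 191 (j:value) for j=0..13: 0:1, 1:168, 2:147, 3:57, 4:26, 5:166, 6:2, 7:145, 8:103, 9:114, 10:52, 11:141, 12:4, 13:99.
Giant-step multiplier: 168^(-14) ≡ 168^(190-14) = 168^176 ≡ 51 (mod 191).
Giant steps γ_i = 151·51^i mod 191: γ_0=151, γ_1=61, γ_2=55, γ_3=131, γ_4=187, γ_5=178, γ_6=101, γ_7=185, γ_8=76, γ_9=56, γ_10=182, γ_11=114 (in table at j=9).
x = i·n + j = 11·14 + 9 = 163.
Check: 168^163 ≡ 151 (mod 191).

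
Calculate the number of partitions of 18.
385

p(n) counts ways to write n as a sum of positive integers (order ignored).
Euler's pentagonal recurrence: p(k) = p(k-1) + p(k-2) - p(k-5) - p(k-7) + p(k-12) + p(k-15) - ... (offsets j(3j∓1)/2, signs ++--, p(0)=1, p(<0)=0).
DP table for k = 0..17: p(0)=1, p(1)=1, p(2)=2, p(3)=3, p(4)=5, p(5)=7, p(6)=11, p(7)=15, p(8)=22, p(9)=30, p(10)=42, p(11)=56, p(12)=77, p(13)=101, p(14)=135, p(15)=176, p(16)=231, p(17)=297.
Final step: p(18) = p(17) + p(16) - p(13) - p(11) + p(6) + p(3)
= 297 + 231 - 101 - 56 + 11 + 3
= 385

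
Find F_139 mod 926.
725

Matrix identity: Q^n = [[F_(n+1), F_n], [F_n, F_(n-1)]] with Q = [[1,1],[1,0]].
n = 139 = 10001011₂. Square-and-multiply, entries mod 926:
Q^1 = [[1,1],[1,0]]
Q^2 = (Q^1)² = [[2,1],[1,1]]
Q^4 = (Q^2)² = [[5,3],[3,2]]
Q^8 = (Q^4)² = [[34,21],[21,13]]
Q^17 = (Q^8)²·Q = [[732,671],[671,61]]
Q^34 = (Q^17)² = [[801,579],[579,222]]
Q^69 = (Q^34)²·Q = [[515,838],[838,603]]
Q^139 = (Q^69)²·Q = [[497,725],[725,698]]
F_139 mod 926 = Q^139[0][1] = 725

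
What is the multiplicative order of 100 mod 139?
23

139 is prime, so ord(100) divides φ(139) = 138.
Divisors of 138: 1, 2, 3, 6, 23, 46, 69, 138.
Repeated squaring: 100^1 ≡ 100, 100^2 ≡ 131, 100^4 ≡ 64, 100^8 ≡ 65, 100^16 ≡ 55, 100^32 ≡ 106, 100^64 ≡ 116, 100^128 ≡ 112 (mod 139).
Test 100^d mod 139 for each divisor d in increasing order:
100^1 ≡ 100
100^2 ≡ 131
100^3 = 100^2·100^1 ≡ 34
100^6 = 100^4·100^2 ≡ 44
100^23 = 100^16·100^4·100^2·100^1 ≡ 1  ← first divisor giving 1
The order is 23.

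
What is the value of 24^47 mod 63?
54

Repeated squaring. Binary of 47 = 101111.
24^1 ≡ 24 (mod 63); 24^2 ≡ 9 (mod 63); 24^4 ≡ 18 (mod 63); 24^8 ≡ 9 (mod 63); 24^16 ≡ 18 (mod 63); 24^32 ≡ 9 (mod 63)
24^47 = 24^1 × 24^2 × 24^4 × 24^8 × 24^32 ≡ 54 (mod 63)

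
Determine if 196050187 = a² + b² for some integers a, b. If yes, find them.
Not possible

Factorization: 196050187 = 73 × 139^3
By Fermat: n is sum of two squares iff every prime p ≡ 3 (mod 4) appears to even power.
Prime(s) ≡ 3 (mod 4) with odd exponent: [(139, 3)]
Therefore 196050187 cannot be expressed as a² + b².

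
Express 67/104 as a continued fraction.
[0; 1, 1, 1, 4, 3, 2]

Euclidean algorithm steps:
67 = 0 × 104 + 67
104 = 1 × 67 + 37
67 = 1 × 37 + 30
37 = 1 × 30 + 7
30 = 4 × 7 + 2
7 = 3 × 2 + 1
2 = 2 × 1 + 0
Continued fraction: [0; 1, 1, 1, 4, 3, 2]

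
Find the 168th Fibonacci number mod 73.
49

Matrix identity: Q^n = [[F_(n+1), F_n], [F_n, F_(n-1)]] with Q = [[1,1],[1,0]].
n = 168 = 10101000₂. Square-and-multiply, entries mod 73:
Q^1 = [[1,1],[1,0]]
Q^2 = (Q^1)² = [[2,1],[1,1]]
Q^5 = (Q^2)²·Q = [[8,5],[5,3]]
Q^10 = (Q^5)² = [[16,55],[55,34]]
Q^21 = (Q^10)²·Q = [[45,69],[69,49]]
Q^42 = (Q^21)² = [[70,62],[62,8]]
Q^84 = (Q^42)² = [[57,18],[18,39]]
Q^168 = (Q^84)² = [[69,49],[49,20]]
F_168 mod 73 = Q^168[0][1] = 49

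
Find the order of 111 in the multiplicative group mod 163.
81

163 is prime, so ord(111) divides φ(163) = 162.
Divisors of 162: 1, 2, 3, 6, 9, 18, 27, 54, 81, 162.
Repeated squaring: 111^1 ≡ 111, 111^2 ≡ 96, 111^4 ≡ 88, 111^8 ≡ 83, 111^16 ≡ 43, 111^32 ≡ 56, 111^64 ≡ 39, 111^128 ≡ 54 (mod 163).
Test 111^d mod 163 for each divisor d in increasing order:
111^1 ≡ 111
111^2 ≡ 96
111^3 = 111^2·111^1 ≡ 61
111^6 = 111^4·111^2 ≡ 135
111^9 = 111^8·111^1 ≡ 85
111^18 = 111^16·111^2 ≡ 53
111^27 = 111^16·111^8·111^2·111^1 ≡ 104
111^54 = 111^32·111^16·111^4·111^2 ≡ 58
111^81 = 111^64·111^16·111^1 ≡ 1  ← first divisor giving 1
The order is 81.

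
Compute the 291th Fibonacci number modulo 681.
308

Matrix identity: Q^n = [[F_(n+1), F_n], [F_n, F_(n-1)]] with Q = [[1,1],[1,0]].
n = 291 = 100100011₂. Square-and-multiply, entries mod 681:
Q^1 = [[1,1],[1,0]]
Q^2 = (Q^1)² = [[2,1],[1,1]]
Q^4 = (Q^2)² = [[5,3],[3,2]]
Q^9 = (Q^4)²·Q = [[55,34],[34,21]]
Q^18 = (Q^9)² = [[95,541],[541,235]]
Q^36 = (Q^18)² = [[23,108],[108,596]]
Q^72 = (Q^36)² = [[616,114],[114,502]]
Q^145 = (Q^72)²·Q = [[301,196],[196,105]]
Q^291 = (Q^145)²·Q = [[207,308],[308,580]]
F_291 mod 681 = Q^291[0][1] = 308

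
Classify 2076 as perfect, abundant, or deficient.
abundant

Proper divisors of 2076: sum = 1 + 2 + 3 + 4 + 6 + 12 + 173 + 346 + 519 + 692 + 1038 = 2796
Since 2796 > 2076, 2076 is abundant.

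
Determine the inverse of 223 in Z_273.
202

gcd(223, 273) = 1, so the inverse exists.
Extended Euclidean algorithm on (273, 223):
273 = 1 × 223 + 50  ⟹  50 = (1)·273 + (-1)·223
223 = 4 × 50 + 23  ⟹  23 = (-4)·273 + (5)·223
50 = 2 × 23 + 4  ⟹  4 = (9)·273 + (-11)·223
23 = 5 × 4 + 3  ⟹  3 = (-49)·273 + (60)·223
4 = 1 × 3 + 1  ⟹  1 = (58)·273 + (-71)·223
So (-71)·223 ≡ 1 (mod 273), i.e. 223^(-1) ≡ -71 ≡ 202 (mod 273).
Check: 223 × 202 = 45046 ≡ 1 (mod 273)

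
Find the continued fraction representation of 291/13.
[22; 2, 1, 1, 2]

Euclidean algorithm steps:
291 = 22 × 13 + 5
13 = 2 × 5 + 3
5 = 1 × 3 + 2
3 = 1 × 2 + 1
2 = 2 × 1 + 0
Continued fraction: [22; 2, 1, 1, 2]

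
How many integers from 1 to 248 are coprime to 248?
120

248 = 2^3 × 31
φ(n) = n × ∏(1 - 1/p) for each prime p dividing n
φ(248) = 248 × (1 - 1/2) × (1 - 1/31) = 120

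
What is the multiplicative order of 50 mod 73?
36

73 is prime, so ord(50) divides φ(73) = 72.
Divisors of 72: 1, 2, 3, 4, 6, 8, 9, 12, 18, 24, 36, 72.
Repeated squaring: 50^1 ≡ 50, 50^2 ≡ 18, 50^4 ≡ 32, 50^8 ≡ 2, 50^16 ≡ 4, 50^32 ≡ 16, 50^64 ≡ 37 (mod 73).
Test 50^d mod 73 for each divisor d in increasing order:
50^1 ≡ 50
50^2 ≡ 18
50^3 = 50^2·50^1 ≡ 24
50^4 ≡ 32
50^6 = 50^4·50^2 ≡ 65
50^8 ≡ 2
50^9 = 50^8·50^1 ≡ 27
50^12 = 50^8·50^4 ≡ 64
50^18 = 50^16·50^2 ≡ 72
50^24 = 50^16·50^8 ≡ 8
50^36 = 50^32·50^4 ≡ 1  ← first divisor giving 1
The order is 36.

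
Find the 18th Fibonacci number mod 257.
14

Matrix identity: Q^n = [[F_(n+1), F_n], [F_n, F_(n-1)]] with Q = [[1,1],[1,0]].
n = 18 = 10010₂. Square-and-multiply, entries mod 257:
Q^1 = [[1,1],[1,0]]
Q^2 = (Q^1)² = [[2,1],[1,1]]
Q^4 = (Q^2)² = [[5,3],[3,2]]
Q^9 = (Q^4)²·Q = [[55,34],[34,21]]
Q^18 = (Q^9)² = [[69,14],[14,55]]
F_18 mod 257 = Q^18[0][1] = 14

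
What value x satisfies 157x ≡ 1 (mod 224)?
117

gcd(157, 224) = 1, so the inverse exists.
Extended Euclidean algorithm on (224, 157):
224 = 1 × 157 + 67  ⟹  67 = (1)·224 + (-1)·157
157 = 2 × 67 + 23  ⟹  23 = (-2)·224 + (3)·157
67 = 2 × 23 + 21  ⟹  21 = (5)·224 + (-7)·157
23 = 1 × 21 + 2  ⟹  2 = (-7)·224 + (10)·157
21 = 10 × 2 + 1  ⟹  1 = (75)·224 + (-107)·157
So (-107)·157 ≡ 1 (mod 224), i.e. 157^(-1) ≡ -107 ≡ 117 (mod 224).
Check: 157 × 117 = 18369 ≡ 1 (mod 224)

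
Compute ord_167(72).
83

167 is prime, so ord(72) divides φ(167) = 166.
Divisors of 166: 1, 2, 83, 166.
Repeated squaring: 72^1 ≡ 72, 72^2 ≡ 7, 72^4 ≡ 49, 72^8 ≡ 63, 72^16 ≡ 128, 72^32 ≡ 18, 72^64 ≡ 157, 72^128 ≡ 100 (mod 167).
Test 72^d mod 167 for each divisor d in increasing order:
72^1 ≡ 72
72^2 ≡ 7
72^83 = 72^64·72^16·72^2·72^1 ≡ 1  ← first divisor giving 1
The order is 83.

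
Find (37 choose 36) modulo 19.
18

Using Lucas' theorem:
Write n=37 and k=36 in base 19:
n in base 19: [1, 18]
k in base 19: [1, 17]
C(37,36) mod 19 = ∏ C(n_i, k_i) mod 19
Digit binomials (mod 19): C(1,1) = 1; C(18,17) = 18
Product: 1 × 18 = 18 ≡ 18 (mod 19)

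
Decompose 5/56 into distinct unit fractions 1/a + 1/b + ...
1/12 + 1/168

Greedy algorithm:
5/56: ceiling(56/5) = 12, use 1/12
1/168: ceiling(168/1) = 168, use 1/168
Result: 5/56 = 1/12 + 1/168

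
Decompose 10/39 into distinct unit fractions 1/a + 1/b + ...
1/4 + 1/156

Greedy algorithm:
10/39: ceiling(39/10) = 4, use 1/4
1/156: ceiling(156/1) = 156, use 1/156
Result: 10/39 = 1/4 + 1/156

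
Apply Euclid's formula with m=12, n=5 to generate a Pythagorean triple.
(119, 120, 169)

Euclid's formula: a = m² - n², b = 2mn, c = m² + n²
m = 12, n = 5
a = 12² - 5² = 144 - 25 = 119
b = 2 × 12 × 5 = 120
c = 12² + 5² = 144 + 25 = 169
Verification: 119² + 120² = 14161 + 14400 = 28561 = 169² ✓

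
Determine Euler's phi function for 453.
300

453 = 3 × 151
φ(n) = n × ∏(1 - 1/p) for each prime p dividing n
φ(453) = 453 × (1 - 1/3) × (1 - 1/151) = 300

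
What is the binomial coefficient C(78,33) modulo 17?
0

Using Lucas' theorem:
Write n=78 and k=33 in base 17:
n in base 17: [4, 10]
k in base 17: [1, 16]
C(78,33) mod 17 = ∏ C(n_i, k_i) mod 17
Digit binomials (mod 17): C(4,1) = 4; C(10,16) = 0 (k_i > n_i)
Product: 4 × 0 = 0 ≡ 0 (mod 17)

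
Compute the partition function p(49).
173525

p(n) counts ways to write n as a sum of positive integers (order ignored).
Euler's pentagonal recurrence: p(k) = p(k-1) + p(k-2) - p(k-5) - p(k-7) + p(k-12) + p(k-15) - ... (offsets j(3j∓1)/2, signs ++--, p(0)=1, p(<0)=0).
DP table for k = 0..48: p(0)=1, p(1)=1, p(2)=2, p(3)=3, p(4)=5, p(5)=7, p(6)=11, p(7)=15, p(8)=22, p(9)=30, p(10)=42, p(11)=56, p(12)=77, p(13)=101, p(14)=135, p(15)=176, p(16)=231, p(17)=297, p(18)=385, p(19)=490, p(20)=627, p(21)=792, p(22)=1002, p(23)=1255, p(24)=1575, p(25)=1958, p(26)=2436, p(27)=3010, p(28)=3718, p(29)=4565, p(30)=5604, p(31)=6842, p(32)=8349, p(33)=10143, p(34)=12310, p(35)=14883, p(36)=17977, p(37)=21637, p(38)=26015, p(39)=31185, p(40)=37338, p(41)=44583, p(42)=53174, p(43)=63261, p(44)=75175, p(45)=89134, p(46)=105558, p(47)=124754, p(48)=147273.
Final step: p(49) = p(48) + p(47) - p(44) - p(42) + p(37) + p(34) - p(27) - p(23) + p(14) + p(9)
= 147273 + 124754 - 75175 - 53174 + 21637 + 12310 - 3010 - 1255 + 135 + 30
= 173525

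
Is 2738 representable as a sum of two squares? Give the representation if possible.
23² + 47² (a=23, b=47)

Factorization: 2738 = 2 × 37^2
By Fermat: n is sum of two squares iff every prime p ≡ 3 (mod 4) appears to even power.
All primes ≡ 3 (mod 4) appear to even power.
Search a = 0, 1, 2, … for 2738 - a² a perfect square: first hit at a = 23: 2738 - 529 = 2209 = 47².
2738 = 23² + 47² = 529 + 2209 ✓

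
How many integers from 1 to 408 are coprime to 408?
128

408 = 2^3 × 3 × 17
φ(n) = n × ∏(1 - 1/p) for each prime p dividing n
φ(408) = 408 × (1 - 1/2) × (1 - 1/3) × (1 - 1/17) = 128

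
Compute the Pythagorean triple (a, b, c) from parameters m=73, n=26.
(4653, 3796, 6005)

Euclid's formula: a = m² - n², b = 2mn, c = m² + n²
m = 73, n = 26
a = 73² - 26² = 5329 - 676 = 4653
b = 2 × 73 × 26 = 3796
c = 73² + 26² = 5329 + 676 = 6005
Verification: 4653² + 3796² = 21650409 + 14409616 = 36060025 = 6005² ✓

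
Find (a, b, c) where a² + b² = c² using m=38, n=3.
(1435, 228, 1453)

Euclid's formula: a = m² - n², b = 2mn, c = m² + n²
m = 38, n = 3
a = 38² - 3² = 1444 - 9 = 1435
b = 2 × 38 × 3 = 228
c = 38² + 3² = 1444 + 9 = 1453
Verification: 1435² + 228² = 2059225 + 51984 = 2111209 = 1453² ✓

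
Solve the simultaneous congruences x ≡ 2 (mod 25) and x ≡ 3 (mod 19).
402

Using Chinese Remainder Theorem:
M = 25 × 19 = 475
M1 = 19, M2 = 25
y1 = 19^(-1) mod 25 = 4
y2 = 25^(-1) mod 19 = 16
x = (2×19×4 + 3×25×16) mod 475 = 402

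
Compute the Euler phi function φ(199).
198

199 = 199
φ(n) = n × ∏(1 - 1/p) for each prime p dividing n
φ(199) = 199 × (1 - 1/199) = 198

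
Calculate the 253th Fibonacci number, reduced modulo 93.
47

Matrix identity: Q^n = [[F_(n+1), F_n], [F_n, F_(n-1)]] with Q = [[1,1],[1,0]].
n = 253 = 11111101₂. Square-and-multiply, entries mod 93:
Q^1 = [[1,1],[1,0]]
Q^3 = (Q^1)²·Q = [[3,2],[2,1]]
Q^7 = (Q^3)²·Q = [[21,13],[13,8]]
Q^15 = (Q^7)²·Q = [[57,52],[52,5]]
Q^31 = (Q^15)²·Q = [[63,1],[1,62]]
Q^63 = (Q^31)²·Q = [[3,64],[64,32]]
Q^126 = (Q^63)² = [[13,8],[8,5]]
Q^253 = (Q^126)²·Q = [[5,47],[47,51]]
F_253 mod 93 = Q^253[0][1] = 47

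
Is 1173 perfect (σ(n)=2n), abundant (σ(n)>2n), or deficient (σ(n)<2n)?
deficient

Proper divisors of 1173: sum = 1 + 3 + 17 + 23 + 51 + 69 + 391 = 555
Since 555 < 1173, 1173 is deficient.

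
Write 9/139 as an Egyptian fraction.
1/16 + 1/445 + 1/989680

Greedy algorithm:
9/139: ceiling(139/9) = 16, use 1/16
5/2224: ceiling(2224/5) = 445, use 1/445
1/989680: ceiling(989680/1) = 989680, use 1/989680
Result: 9/139 = 1/16 + 1/445 + 1/989680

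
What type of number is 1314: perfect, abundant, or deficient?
abundant

Proper divisors of 1314: sum = 1 + 2 + 3 + 6 + 9 + 18 + 73 + 146 + 219 + 438 + 657 = 1572
Since 1572 > 1314, 1314 is abundant.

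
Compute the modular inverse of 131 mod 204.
95

gcd(131, 204) = 1, so the inverse exists.
Extended Euclidean algorithm on (204, 131):
204 = 1 × 131 + 73  ⟹  73 = (1)·204 + (-1)·131
131 = 1 × 73 + 58  ⟹  58 = (-1)·204 + (2)·131
73 = 1 × 58 + 15  ⟹  15 = (2)·204 + (-3)·131
58 = 3 × 15 + 13  ⟹  13 = (-7)·204 + (11)·131
15 = 1 × 13 + 2  ⟹  2 = (9)·204 + (-14)·131
13 = 6 × 2 + 1  ⟹  1 = (-61)·204 + (95)·131
So (95)·131 ≡ 1 (mod 204), i.e. 131^(-1) ≡ 95 (mod 204).
Check: 131 × 95 = 12445 ≡ 1 (mod 204)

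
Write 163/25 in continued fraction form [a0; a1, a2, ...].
[6; 1, 1, 12]

Euclidean algorithm steps:
163 = 6 × 25 + 13
25 = 1 × 13 + 12
13 = 1 × 12 + 1
12 = 12 × 1 + 0
Continued fraction: [6; 1, 1, 12]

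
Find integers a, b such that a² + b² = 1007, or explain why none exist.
Not possible

Factorization: 1007 = 19 × 53
By Fermat: n is sum of two squares iff every prime p ≡ 3 (mod 4) appears to even power.
Prime(s) ≡ 3 (mod 4) with odd exponent: [(19, 1)]
Therefore 1007 cannot be expressed as a² + b².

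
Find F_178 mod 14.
1

Matrix identity: Q^n = [[F_(n+1), F_n], [F_n, F_(n-1)]] with Q = [[1,1],[1,0]].
n = 178 = 10110010₂. Square-and-multiply, entries mod 14:
Q^1 = [[1,1],[1,0]]
Q^2 = (Q^1)² = [[2,1],[1,1]]
Q^5 = (Q^2)²·Q = [[8,5],[5,3]]
Q^11 = (Q^5)²·Q = [[4,5],[5,13]]
Q^22 = (Q^11)² = [[13,1],[1,12]]
Q^44 = (Q^22)² = [[2,11],[11,5]]
Q^89 = (Q^44)²·Q = [[6,13],[13,7]]
Q^178 = (Q^89)² = [[9,1],[1,8]]
F_178 mod 14 = Q^178[0][1] = 1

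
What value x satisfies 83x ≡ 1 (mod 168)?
83

gcd(83, 168) = 1, so the inverse exists.
Extended Euclidean algorithm on (168, 83):
168 = 2 × 83 + 2  ⟹  2 = (1)·168 + (-2)·83
83 = 41 × 2 + 1  ⟹  1 = (-41)·168 + (83)·83
So (83)·83 ≡ 1 (mod 168), i.e. 83^(-1) ≡ 83 (mod 168).
Check: 83 × 83 = 6889 ≡ 1 (mod 168)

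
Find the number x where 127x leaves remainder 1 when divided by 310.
83

gcd(127, 310) = 1, so the inverse exists.
Extended Euclidean algorithm on (310, 127):
310 = 2 × 127 + 56  ⟹  56 = (1)·310 + (-2)·127
127 = 2 × 56 + 15  ⟹  15 = (-2)·310 + (5)·127
56 = 3 × 15 + 11  ⟹  11 = (7)·310 + (-17)·127
15 = 1 × 11 + 4  ⟹  4 = (-9)·310 + (22)·127
11 = 2 × 4 + 3  ⟹  3 = (25)·310 + (-61)·127
4 = 1 × 3 + 1  ⟹  1 = (-34)·310 + (83)·127
So (83)·127 ≡ 1 (mod 310), i.e. 127^(-1) ≡ 83 (mod 310).
Check: 127 × 83 = 10541 ≡ 1 (mod 310)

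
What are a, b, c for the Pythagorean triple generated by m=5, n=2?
(21, 20, 29)

Euclid's formula: a = m² - n², b = 2mn, c = m² + n²
m = 5, n = 2
a = 5² - 2² = 25 - 4 = 21
b = 2 × 5 × 2 = 20
c = 5² + 2² = 25 + 4 = 29
Verification: 21² + 20² = 441 + 400 = 841 = 29² ✓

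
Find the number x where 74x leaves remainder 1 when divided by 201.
182

gcd(74, 201) = 1, so the inverse exists.
Extended Euclidean algorithm on (201, 74):
201 = 2 × 74 + 53  ⟹  53 = (1)·201 + (-2)·74
74 = 1 × 53 + 21  ⟹  21 = (-1)·201 + (3)·74
53 = 2 × 21 + 11  ⟹  11 = (3)·201 + (-8)·74
21 = 1 × 11 + 10  ⟹  10 = (-4)·201 + (11)·74
11 = 1 × 10 + 1  ⟹  1 = (7)·201 + (-19)·74
So (-19)·74 ≡ 1 (mod 201), i.e. 74^(-1) ≡ -19 ≡ 182 (mod 201).
Check: 74 × 182 = 13468 ≡ 1 (mod 201)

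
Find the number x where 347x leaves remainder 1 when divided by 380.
23

gcd(347, 380) = 1, so the inverse exists.
Extended Euclidean algorithm on (380, 347):
380 = 1 × 347 + 33  ⟹  33 = (1)·380 + (-1)·347
347 = 10 × 33 + 17  ⟹  17 = (-10)·380 + (11)·347
33 = 1 × 17 + 16  ⟹  16 = (11)·380 + (-12)·347
17 = 1 × 16 + 1  ⟹  1 = (-21)·380 + (23)·347
So (23)·347 ≡ 1 (mod 380), i.e. 347^(-1) ≡ 23 (mod 380).
Check: 347 × 23 = 7981 ≡ 1 (mod 380)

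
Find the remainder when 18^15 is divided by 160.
32

Repeated squaring. Binary of 15 = 1111.
18^1 ≡ 18 (mod 160); 18^2 ≡ 4 (mod 160); 18^4 ≡ 16 (mod 160); 18^8 ≡ 96 (mod 160)
18^15 = 18^1 × 18^2 × 18^4 × 18^8 ≡ 32 (mod 160)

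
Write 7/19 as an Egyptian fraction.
1/3 + 1/29 + 1/1653

Greedy algorithm:
7/19: ceiling(19/7) = 3, use 1/3
2/57: ceiling(57/2) = 29, use 1/29
1/1653: ceiling(1653/1) = 1653, use 1/1653
Result: 7/19 = 1/3 + 1/29 + 1/1653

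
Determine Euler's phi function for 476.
192

476 = 2^2 × 7 × 17
φ(n) = n × ∏(1 - 1/p) for each prime p dividing n
φ(476) = 476 × (1 - 1/2) × (1 - 1/7) × (1 - 1/17) = 192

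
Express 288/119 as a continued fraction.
[2; 2, 2, 1, 1, 1, 2, 2]

Euclidean algorithm steps:
288 = 2 × 119 + 50
119 = 2 × 50 + 19
50 = 2 × 19 + 12
19 = 1 × 12 + 7
12 = 1 × 7 + 5
7 = 1 × 5 + 2
5 = 2 × 2 + 1
2 = 2 × 1 + 0
Continued fraction: [2; 2, 2, 1, 1, 1, 2, 2]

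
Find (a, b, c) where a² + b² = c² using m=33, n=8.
(1025, 528, 1153)

Euclid's formula: a = m² - n², b = 2mn, c = m² + n²
m = 33, n = 8
a = 33² - 8² = 1089 - 64 = 1025
b = 2 × 33 × 8 = 528
c = 33² + 8² = 1089 + 64 = 1153
Verification: 1025² + 528² = 1050625 + 278784 = 1329409 = 1153² ✓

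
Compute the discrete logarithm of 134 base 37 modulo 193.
164

Baby-step giant-step with step n = ⌈√193⌉ = 14.
Baby steps 37^j mod 193 (j:value) for j=0..13: 0:1, 1:37, 2:18, 3:87, 4:131, 5:22, 6:42, 7:10, 8:177, 9:180, 10:98, 11:152, 12:27, 13:34.
Giant-step multiplier: 37^(-14) ≡ 37^(192-14) = 37^178 ≡ 83 (mod 193).
Giant steps γ_i = 134·83^i mod 193: γ_0=134, γ_1=121, γ_2=7, γ_3=2, γ_4=166, γ_5=75, γ_6=49, γ_7=14, γ_8=4, γ_9=139, γ_10=150, γ_11=98 (in table at j=10).
x = i·n + j = 11·14 + 10 = 164.
Check: 37^164 ≡ 134 (mod 193).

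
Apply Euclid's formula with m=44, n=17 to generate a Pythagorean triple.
(1647, 1496, 2225)

Euclid's formula: a = m² - n², b = 2mn, c = m² + n²
m = 44, n = 17
a = 44² - 17² = 1936 - 289 = 1647
b = 2 × 44 × 17 = 1496
c = 44² + 17² = 1936 + 289 = 2225
Verification: 1647² + 1496² = 2712609 + 2238016 = 4950625 = 2225² ✓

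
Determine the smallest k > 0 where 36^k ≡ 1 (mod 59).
29

59 is prime, so ord(36) divides φ(59) = 58.
Divisors of 58: 1, 2, 29, 58.
Repeated squaring: 36^1 ≡ 36, 36^2 ≡ 57, 36^4 ≡ 4, 36^8 ≡ 16, 36^16 ≡ 20, 36^32 ≡ 46 (mod 59).
Test 36^d mod 59 for each divisor d in increasing order:
36^1 ≡ 36
36^2 ≡ 57
36^29 = 36^16·36^8·36^4·36^1 ≡ 1  ← first divisor giving 1
The order is 29.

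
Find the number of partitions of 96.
118114304

p(n) counts ways to write n as a sum of positive integers (order ignored).
Euler's pentagonal recurrence: p(k) = p(k-1) + p(k-2) - p(k-5) - p(k-7) + p(k-12) + p(k-15) - ... (offsets j(3j∓1)/2, signs ++--, p(0)=1, p(<0)=0).
DP table for k = 0..95: p(0)=1, p(1)=1, p(2)=2, p(3)=3, p(4)=5, p(5)=7, p(6)=11, p(7)=15, p(8)=22, p(9)=30, p(10)=42, p(11)=56, p(12)=77, p(13)=101, p(14)=135, p(15)=176, p(16)=231, p(17)=297, p(18)=385, p(19)=490, p(20)=627, p(21)=792, p(22)=1002, p(23)=1255, p(24)=1575, p(25)=1958, p(26)=2436, p(27)=3010, p(28)=3718, p(29)=4565, p(30)=5604, p(31)=6842, p(32)=8349, p(33)=10143, p(34)=12310, p(35)=14883, p(36)=17977, p(37)=21637, p(38)=26015, p(39)=31185, p(40)=37338, p(41)=44583, p(42)=53174, p(43)=63261, p(44)=75175, p(45)=89134, p(46)=105558, p(47)=124754, p(48)=147273, p(49)=173525, p(50)=204226, p(51)=239943, p(52)=281589, p(53)=329931, p(54)=386155, p(55)=451276, p(56)=526823, p(57)=614154, p(58)=715220, p(59)=831820, p(60)=966467, p(61)=1121505, p(62)=1300156, p(63)=1505499, p(64)=1741630, p(65)=2012558, p(66)=2323520, p(67)=2679689, p(68)=3087735, p(69)=3554345, p(70)=4087968, p(71)=4697205, p(72)=5392783, p(73)=6185689, p(74)=7089500, p(75)=8118264, p(76)=9289091, p(77)=10619863, p(78)=12132164, p(79)=13848650, p(80)=15796476, p(81)=18004327, p(82)=20506255, p(83)=23338469, p(84)=26543660, p(85)=30167357, p(86)=34262962, p(87)=38887673, p(88)=44108109, p(89)=49995925, p(90)=56634173, p(91)=64112359, p(92)=72533807, p(93)=82010177, p(94)=92669720, p(95)=104651419.
Final step: p(96) = p(95) + p(94) - p(91) - p(89) + p(84) + p(81) - p(74) - p(70) + p(61) + p(56) - p(45) - p(39) + p(26) + p(19) - p(4)
= 104651419 + 92669720 - 64112359 - 49995925 + 26543660 + 18004327 - 7089500 - 4087968 + 1121505 + 526823 - 89134 - 31185 + 2436 + 490 - 5
= 118114304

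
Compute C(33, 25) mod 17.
1

Using Lucas' theorem:
Write n=33 and k=25 in base 17:
n in base 17: [1, 16]
k in base 17: [1, 8]
C(33,25) mod 17 = ∏ C(n_i, k_i) mod 17
Digit binomials (mod 17): C(1,1) = 1; C(16,8) = 12870 ≡ 1
Product: 1 × 1 = 1 ≡ 1 (mod 17)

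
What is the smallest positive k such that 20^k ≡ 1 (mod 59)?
29

59 is prime, so ord(20) divides φ(59) = 58.
Divisors of 58: 1, 2, 29, 58.
Repeated squaring: 20^1 ≡ 20, 20^2 ≡ 46, 20^4 ≡ 51, 20^8 ≡ 5, 20^16 ≡ 25, 20^32 ≡ 35 (mod 59).
Test 20^d mod 59 for each divisor d in increasing order:
20^1 ≡ 20
20^2 ≡ 46
20^29 = 20^16·20^8·20^4·20^1 ≡ 1  ← first divisor giving 1
The order is 29.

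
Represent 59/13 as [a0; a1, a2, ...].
[4; 1, 1, 6]

Euclidean algorithm steps:
59 = 4 × 13 + 7
13 = 1 × 7 + 6
7 = 1 × 6 + 1
6 = 6 × 1 + 0
Continued fraction: [4; 1, 1, 6]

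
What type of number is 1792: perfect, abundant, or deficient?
abundant

Proper divisors of 1792: sum = 1 + 2 + 4 + 7 + 8 + 14 + 16 + 28 + ... + 224 + 256 + 448 + 896 (17 divisors) = 2296
Since 2296 > 1792, 1792 is abundant.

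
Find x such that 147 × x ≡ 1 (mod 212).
75

gcd(147, 212) = 1, so the inverse exists.
Extended Euclidean algorithm on (212, 147):
212 = 1 × 147 + 65  ⟹  65 = (1)·212 + (-1)·147
147 = 2 × 65 + 17  ⟹  17 = (-2)·212 + (3)·147
65 = 3 × 17 + 14  ⟹  14 = (7)·212 + (-10)·147
17 = 1 × 14 + 3  ⟹  3 = (-9)·212 + (13)·147
14 = 4 × 3 + 2  ⟹  2 = (43)·212 + (-62)·147
3 = 1 × 2 + 1  ⟹  1 = (-52)·212 + (75)·147
So (75)·147 ≡ 1 (mod 212), i.e. 147^(-1) ≡ 75 (mod 212).
Check: 147 × 75 = 11025 ≡ 1 (mod 212)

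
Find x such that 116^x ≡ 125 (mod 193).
189

Baby-step giant-step with step n = ⌈√193⌉ = 14.
Baby steps 116^j mod 193 (j:value) for j=0..13: 0:1, 1:116, 2:139, 3:105, 4:21, 5:120, 6:24, 7:82, 8:55, 9:11, 10:118, 11:178, 12:190, 13:38.
Giant-step multiplier: 116^(-14) ≡ 116^(192-14) = 116^178 ≡ 56 (mod 193).
Giant steps γ_i = 125·56^i mod 193: γ_0=125, γ_1=52, γ_2=17, γ_3=180, γ_4=44, γ_5=148, γ_6=182, γ_7=156, γ_8=51, γ_9=154, γ_10=132, γ_11=58, γ_12=160, γ_13=82 (in table at j=7).
x = i·n + j = 13·14 + 7 = 189.
Check: 116^189 ≡ 125 (mod 193).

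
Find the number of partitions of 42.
53174

p(n) counts ways to write n as a sum of positive integers (order ignored).
Euler's pentagonal recurrence: p(k) = p(k-1) + p(k-2) - p(k-5) - p(k-7) + p(k-12) + p(k-15) - ... (offsets j(3j∓1)/2, signs ++--, p(0)=1, p(<0)=0).
DP table for k = 0..41: p(0)=1, p(1)=1, p(2)=2, p(3)=3, p(4)=5, p(5)=7, p(6)=11, p(7)=15, p(8)=22, p(9)=30, p(10)=42, p(11)=56, p(12)=77, p(13)=101, p(14)=135, p(15)=176, p(16)=231, p(17)=297, p(18)=385, p(19)=490, p(20)=627, p(21)=792, p(22)=1002, p(23)=1255, p(24)=1575, p(25)=1958, p(26)=2436, p(27)=3010, p(28)=3718, p(29)=4565, p(30)=5604, p(31)=6842, p(32)=8349, p(33)=10143, p(34)=12310, p(35)=14883, p(36)=17977, p(37)=21637, p(38)=26015, p(39)=31185, p(40)=37338, p(41)=44583.
Final step: p(42) = p(41) + p(40) - p(37) - p(35) + p(30) + p(27) - p(20) - p(16) + p(7) + p(2)
= 44583 + 37338 - 21637 - 14883 + 5604 + 3010 - 627 - 231 + 15 + 2
= 53174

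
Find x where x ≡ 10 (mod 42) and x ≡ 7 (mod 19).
178

Using Chinese Remainder Theorem:
M = 42 × 19 = 798
M1 = 19, M2 = 42
y1 = 19^(-1) mod 42 = 31
y2 = 42^(-1) mod 19 = 5
x = (10×19×31 + 7×42×5) mod 798 = 178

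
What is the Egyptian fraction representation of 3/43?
1/15 + 1/323 + 1/208335

Greedy algorithm:
3/43: ceiling(43/3) = 15, use 1/15
2/645: ceiling(645/2) = 323, use 1/323
1/208335: ceiling(208335/1) = 208335, use 1/208335
Result: 3/43 = 1/15 + 1/323 + 1/208335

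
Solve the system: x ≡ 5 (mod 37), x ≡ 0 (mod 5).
5

Using Chinese Remainder Theorem:
M = 37 × 5 = 185
M1 = 5, M2 = 37
y1 = 5^(-1) mod 37 = 15
y2 = 37^(-1) mod 5 = 3
x = (5×5×15 + 0×37×3) mod 185 = 5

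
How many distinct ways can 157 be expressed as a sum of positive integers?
80630964769

p(n) counts ways to write n as a sum of positive integers (order ignored).
Euler's pentagonal recurrence: p(k) = p(k-1) + p(k-2) - p(k-5) - p(k-7) + p(k-12) + p(k-15) - ... (offsets j(3j∓1)/2, signs ++--, p(0)=1, p(<0)=0).
DP table for k = 0..156: p(0)=1, p(1)=1, p(2)=2, p(3)=3, p(4)=5, p(5)=7, p(6)=11, p(7)=15, p(8)=22, p(9)=30, p(10)=42, p(11)=56, p(12)=77, p(13)=101, p(14)=135, p(15)=176, p(16)=231, p(17)=297, p(18)=385, p(19)=490, p(20)=627, p(21)=792, p(22)=1002, p(23)=1255, p(24)=1575, p(25)=1958, p(26)=2436, p(27)=3010, p(28)=3718, p(29)=4565, p(30)=5604, p(31)=6842, p(32)=8349, p(33)=10143, p(34)=12310, p(35)=14883, p(36)=17977, p(37)=21637, p(38)=26015, p(39)=31185, p(40)=37338, p(41)=44583, p(42)=53174, p(43)=63261, p(44)=75175, p(45)=89134, p(46)=105558, p(47)=124754, p(48)=147273, p(49)=173525, p(50)=204226, p(51)=239943, p(52)=281589, p(53)=329931, p(54)=386155, p(55)=451276, p(56)=526823, p(57)=614154, p(58)=715220, p(59)=831820, p(60)=966467, p(61)=1121505, p(62)=1300156, p(63)=1505499, p(64)=1741630, p(65)=2012558, p(66)=2323520, p(67)=2679689, p(68)=3087735, p(69)=3554345, p(70)=4087968, p(71)=4697205, p(72)=5392783, p(73)=6185689, p(74)=7089500, p(75)=8118264, p(76)=9289091, p(77)=10619863, p(78)=12132164, p(79)=13848650, p(80)=15796476, p(81)=18004327, p(82)=20506255, p(83)=23338469, p(84)=26543660, p(85)=30167357, p(86)=34262962, p(87)=38887673, p(88)=44108109, p(89)=49995925, p(90)=56634173, p(91)=64112359, p(92)=72533807, p(93)=82010177, p(94)=92669720, p(95)=104651419, p(96)=118114304, p(97)=133230930, p(98)=150198136, p(99)=169229875, p(100)=190569292, p(101)=214481126, p(102)=241265379, p(103)=271248950, p(104)=304801365, p(105)=342325709, p(106)=384276336, p(107)=431149389, p(108)=483502844, p(109)=541946240, p(110)=607163746, p(111)=679903203, p(112)=761002156, p(113)=851376628, p(114)=952050665, p(115)=1064144451, p(116)=1188908248, p(117)=1327710076, p(118)=1482074143, p(119)=1653668665, p(120)=1844349560, p(121)=2056148051, p(122)=2291320912, p(123)=2552338241, p(124)=2841940500, p(125)=3163127352, p(126)=3519222692, p(127)=3913864295, p(128)=4351078600, p(129)=4835271870, p(130)=5371315400, p(131)=5964539504, p(132)=6620830889, p(133)=7346629512, p(134)=8149040695, p(135)=9035836076, p(136)=10015581680, p(137)=11097645016, p(138)=12292341831, p(139)=13610949895, p(140)=15065878135, p(141)=16670689208, p(142)=18440293320, p(143)=20390982757, p(144)=22540654445, p(145)=24908858009, p(146)=27517052599, p(147)=30388671978, p(148)=33549419497, p(149)=37027355200, p(150)=40853235313, p(151)=45060624582, p(152)=49686288421, p(153)=54770336324, p(154)=60356673280, p(155)=66493182097, p(156)=73232243759.
Final step: p(157) = p(156) + p(155) - p(152) - p(150) + p(145) + p(142) - p(135) - p(131) + p(122) + p(117) - p(106) - p(100) + p(87) + p(80) - p(65) - p(57) + p(40) + p(31) - p(12) - p(2)
= 73232243759 + 66493182097 - 49686288421 - 40853235313 + 24908858009 + 18440293320 - 9035836076 - 5964539504 + 2291320912 + 1327710076 - 384276336 - 190569292 + 38887673 + 15796476 - 2012558 - 614154 + 37338 + 6842 - 77 - 2
= 80630964769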